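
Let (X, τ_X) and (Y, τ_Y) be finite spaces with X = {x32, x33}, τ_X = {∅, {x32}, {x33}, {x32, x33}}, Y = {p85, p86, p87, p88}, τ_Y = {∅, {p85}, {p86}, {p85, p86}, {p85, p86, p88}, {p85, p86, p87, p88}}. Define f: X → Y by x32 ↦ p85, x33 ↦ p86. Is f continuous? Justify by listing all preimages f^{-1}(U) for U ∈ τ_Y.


f IS continuous.

Compute f^{-1}(U) for each U ∈ τ_Y:
  U = ∅: f^{-1}(U) = ∅ ∈ τ_X ✓.
  U = {p85}: f^{-1}(U) = {x32} ∈ τ_X ✓.
  U = {p86}: f^{-1}(U) = {x33} ∈ τ_X ✓.
  U = {p85, p86}: f^{-1}(U) = {x32, x33} ∈ τ_X ✓.
  U = {p85, p86, p88}: f^{-1}(U) = {x32, x33} ∈ τ_X ✓.
  U = {p85, p86, p87, p88}: f^{-1}(U) = {x32, x33} ∈ τ_X ✓.
Every preimage lies in τ_X, so f IS continuous.


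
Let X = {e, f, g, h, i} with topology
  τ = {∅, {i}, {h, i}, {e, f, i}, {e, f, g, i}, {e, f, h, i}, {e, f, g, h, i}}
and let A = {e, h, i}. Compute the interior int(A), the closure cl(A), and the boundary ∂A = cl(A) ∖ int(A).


int(A) = {h, i}, cl(A) = {e, f, g, h, i}, ∂A = {e, f, g}.

Closed sets in (X, τ) are complements of opens:
  closed(X, τ) = {∅, {g}, {h}, {g, h}, {e, f, g}, {e, f, g, h}, {e, f, g, h, i}}.
int(A) = ⋃ {U ∈ τ : U ⊆ A}. Opens contained in A: ∅, {i}, {h, i}.
Taking the union of these: int(A) = {h, i}.
cl(A) = ⋂ {C closed : A ⊆ C}. Closed sets containing A: {e, f, g, h, i}.
Intersecting these: cl(A) = {e, f, g, h, i}.
∂A = cl(A) ∖ int(A) = {e, f, g, h, i} ∖ {h, i} = {e, f, g}.


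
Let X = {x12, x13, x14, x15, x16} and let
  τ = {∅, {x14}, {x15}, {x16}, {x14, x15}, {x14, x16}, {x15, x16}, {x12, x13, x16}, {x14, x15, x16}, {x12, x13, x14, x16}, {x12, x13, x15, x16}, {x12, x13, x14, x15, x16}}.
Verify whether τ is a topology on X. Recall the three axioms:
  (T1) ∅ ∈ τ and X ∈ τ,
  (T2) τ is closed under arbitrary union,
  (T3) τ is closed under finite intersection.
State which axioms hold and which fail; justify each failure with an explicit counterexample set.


τ IS a topology on X.

Axiom (T1): ∅ ∈ τ? Yes; X ∈ τ? Yes.
Axiom (T2/T3): check pairwise unions and intersections of members of τ.
All pairwise intersections and unions checked — each lies in τ. Therefore τ satisfies (T1), (T2), (T3): it IS a topology on X.


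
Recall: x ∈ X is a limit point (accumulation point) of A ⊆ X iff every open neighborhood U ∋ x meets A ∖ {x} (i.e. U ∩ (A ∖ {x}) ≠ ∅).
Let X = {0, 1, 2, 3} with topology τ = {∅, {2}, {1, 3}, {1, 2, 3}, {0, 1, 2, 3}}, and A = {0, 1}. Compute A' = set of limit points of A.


A' = {0, 3}

For each x ∈ X, list the open sets U ∈ τ with x ∈ U, then check whether U ∩ (A ∖ {x}) ≠ ∅ for every such U.
  x = 0: opens ∋ x are {0, 1, 2, 3}; each meets A ∖ {0}, so x IS a limit point.
  x = 1: open {1, 3} ∋ x has {1, 3} ∩ (A ∖ {1}) = ∅, so x is NOT a limit point.
  x = 2: open {2} ∋ x has {2} ∩ (A ∖ {2}) = ∅, so x is NOT a limit point.
  x = 3: opens ∋ x are {1, 3}, {1, 2, 3}, {0, 1, 2, 3}; each meets A ∖ {3}, so x IS a limit point.
Collecting: A' = {0, 3}.


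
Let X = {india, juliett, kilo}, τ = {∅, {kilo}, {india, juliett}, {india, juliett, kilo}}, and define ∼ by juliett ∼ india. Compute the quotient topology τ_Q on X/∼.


X/∼ = {[india=juliett], [kilo]}; |τ_Q| = 4.

Equivalence classes: [india=juliett], [kilo].
Quotient map π: X → X/∼ sends india ↦ [india=juliett], juliett ↦ [india=juliett], kilo ↦ [kilo].
For each subset V ⊆ X/∼, compute π^{-1}(V) ⊆ X and check whether π^{-1}(V) ∈ τ. V is open in τ_Q iff π^{-1}(V) ∈ τ.
  V = {}: π^{-1}(V) = ∅ ∈ τ ✓.
  V = {[india=juliett]}: π^{-1}(V) = {india, juliett} ∈ τ ✓.
  V = {[kilo]}: π^{-1}(V) = {kilo} ∈ τ ✓.
  V = {[india=juliett], [kilo]}: π^{-1}(V) = {india, juliett, kilo} ∈ τ ✓.
Open sets in the quotient: τ_Q = {{}, {[india=juliett]}, {[kilo]}, {[india=juliett], [kilo]}} (4 elements).


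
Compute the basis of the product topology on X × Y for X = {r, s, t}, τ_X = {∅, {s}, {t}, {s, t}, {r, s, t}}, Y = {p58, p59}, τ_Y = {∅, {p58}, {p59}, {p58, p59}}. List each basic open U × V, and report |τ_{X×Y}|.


Basis B = {∅ × ∅, {s} × {p58}, {s} × {p59}, {t} × {p58}, {t} × {p59}, {s} × {p58, p59}, {s, t} × {p58}, {s, t} × {p59}, {t} × {p58, p59}, {r, s, t} × {p58}, {r, s, t} × {p59}, {s, t} × {p58, p59}, {r, s, t} × {p58, p59}}; |τ_{X×Y}| = 25.

Enumerate products U × V with U ∈ τ_X, V ∈ τ_Y (deduplicated):
  ∅ × ∅ = {} (∅)
  {s} × {p58} = {(s,p58)}
  {s} × {p59} = {(s,p59)}
  {t} × {p58} = {(t,p58)}
  {t} × {p59} = {(t,p59)}
  {s} × {p58, p59} = {(s,p58), (s,p59)}
  {s, t} × {p58} = {(s,p58), (t,p58)}
  {s, t} × {p59} = {(s,p59), (t,p59)}
  {t} × {p58, p59} = {(t,p58), (t,p59)}
  {r, s, t} × {p58} = {(r,p58), (s,p58), (t,p58)}
  {r, s, t} × {p59} = {(r,p59), (s,p59), (t,p59)}
  {s, t} × {p58, p59} = {(s,p58), (s,p59), (t,p58), (t,p59)}
  {r, s, t} × {p58, p59} = {(r,p58), (r,p59), (s,p58), (s,p59), (t,p58), (t,p59)}
These 13 distinct sets form the basis B.
Close under arbitrary unions to get τ_{X×Y}; counting gives |τ_{X×Y}| = 25.


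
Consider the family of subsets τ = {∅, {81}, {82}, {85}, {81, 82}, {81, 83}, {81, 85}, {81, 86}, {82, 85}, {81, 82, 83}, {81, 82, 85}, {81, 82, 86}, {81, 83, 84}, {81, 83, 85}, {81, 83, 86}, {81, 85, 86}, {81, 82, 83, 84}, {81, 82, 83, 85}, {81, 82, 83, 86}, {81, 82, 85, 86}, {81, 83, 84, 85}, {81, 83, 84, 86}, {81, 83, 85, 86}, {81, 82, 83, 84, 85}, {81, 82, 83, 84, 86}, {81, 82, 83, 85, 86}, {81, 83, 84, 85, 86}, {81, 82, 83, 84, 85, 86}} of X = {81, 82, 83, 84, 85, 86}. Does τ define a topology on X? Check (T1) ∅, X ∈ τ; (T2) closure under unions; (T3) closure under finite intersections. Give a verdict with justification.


τ IS a topology on X.

Axiom (T1): ∅ ∈ τ? Yes; X ∈ τ? Yes.
Axiom (T2/T3): check pairwise unions and intersections of members of τ.
All pairwise intersections and unions checked — each lies in τ. Therefore τ satisfies (T1), (T2), (T3): it IS a topology on X.


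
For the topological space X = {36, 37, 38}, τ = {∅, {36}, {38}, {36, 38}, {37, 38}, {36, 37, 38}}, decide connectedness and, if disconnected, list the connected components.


(X, τ) is disconnected; components = [{36}, {37, 38}].

Find clopen sets (U ∈ τ with X ∖ U ∈ τ):
  U = ∅, X ∖ U = {36, 37, 38} — both open, so U is clopen.
  U = {36}, X ∖ U = {37, 38} — both open, so U is clopen.
  U = {37, 38}, X ∖ U = {36} — both open, so U is clopen.
  U = {36, 37, 38}, X ∖ U = ∅ — both open, so U is clopen.
Nontrivial clopen(s) exist: e.g. {37, 38}. So (X, τ) is disconnected.
Compute connected components by grouping points that agree on all clopens:
  component: {36}
  component: {37, 38}


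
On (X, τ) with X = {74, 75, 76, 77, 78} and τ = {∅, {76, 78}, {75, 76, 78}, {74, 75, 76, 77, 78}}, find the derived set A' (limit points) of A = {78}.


A' = {74, 75, 76, 77}

For each x ∈ X, list the open sets U ∈ τ with x ∈ U, then check whether U ∩ (A ∖ {x}) ≠ ∅ for every such U.
  x = 74: opens ∋ x are {74, 75, 76, 77, 78}; each meets A ∖ {74}, so x IS a limit point.
  x = 75: opens ∋ x are {75, 76, 78}, {74, 75, 76, 77, 78}; each meets A ∖ {75}, so x IS a limit point.
  x = 76: opens ∋ x are {76, 78}, {75, 76, 78}, {74, 75, 76, 77, 78}; each meets A ∖ {76}, so x IS a limit point.
  x = 77: opens ∋ x are {74, 75, 76, 77, 78}; each meets A ∖ {77}, so x IS a limit point.
  x = 78: open {76, 78} ∋ x has {76, 78} ∩ (A ∖ {78}) = ∅, so x is NOT a limit point.
Collecting: A' = {74, 75, 76, 77}.


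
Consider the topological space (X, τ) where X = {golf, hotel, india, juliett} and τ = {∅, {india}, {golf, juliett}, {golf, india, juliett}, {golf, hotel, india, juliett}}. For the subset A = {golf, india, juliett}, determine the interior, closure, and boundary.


int(A) = {golf, india, juliett}, cl(A) = {golf, hotel, india, juliett}, ∂A = {hotel}.

Closed sets in (X, τ) are complements of opens:
  closed(X, τ) = {∅, {hotel}, {hotel, india}, {golf, hotel, juliett}, {golf, hotel, india, juliett}}.
int(A) = ⋃ {U ∈ τ : U ⊆ A}. Opens contained in A: ∅, {india}, {golf, juliett}, {golf, india, juliett}.
Taking the union of these: int(A) = {golf, india, juliett}.
cl(A) = ⋂ {C closed : A ⊆ C}. Closed sets containing A: {golf, hotel, india, juliett}.
Intersecting these: cl(A) = {golf, hotel, india, juliett}.
∂A = cl(A) ∖ int(A) = {golf, hotel, india, juliett} ∖ {golf, india, juliett} = {hotel}.


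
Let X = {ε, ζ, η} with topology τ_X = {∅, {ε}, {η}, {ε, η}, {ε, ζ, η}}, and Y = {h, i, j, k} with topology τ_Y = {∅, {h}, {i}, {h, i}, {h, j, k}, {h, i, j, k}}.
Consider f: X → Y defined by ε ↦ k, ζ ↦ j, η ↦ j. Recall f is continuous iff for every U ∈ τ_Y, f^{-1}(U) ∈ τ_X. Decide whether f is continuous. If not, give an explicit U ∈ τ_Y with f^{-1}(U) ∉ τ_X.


f IS continuous.

Compute f^{-1}(U) for each U ∈ τ_Y:
  U = ∅: f^{-1}(U) = ∅ ∈ τ_X ✓.
  U = {h}: f^{-1}(U) = ∅ ∈ τ_X ✓.
  U = {i}: f^{-1}(U) = ∅ ∈ τ_X ✓.
  U = {h, i}: f^{-1}(U) = ∅ ∈ τ_X ✓.
  U = {h, j, k}: f^{-1}(U) = {ε, ζ, η} ∈ τ_X ✓.
  U = {h, i, j, k}: f^{-1}(U) = {ε, ζ, η} ∈ τ_X ✓.
Every preimage lies in τ_X, so f IS continuous.


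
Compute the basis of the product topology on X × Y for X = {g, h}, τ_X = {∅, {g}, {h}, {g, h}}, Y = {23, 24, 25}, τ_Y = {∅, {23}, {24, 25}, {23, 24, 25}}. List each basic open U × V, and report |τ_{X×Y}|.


Basis B = {∅ × ∅, {g} × {23}, {h} × {23}, {g, h} × {23}, {g} × {24, 25}, {h} × {24, 25}, {g} × {23, 24, 25}, {h} × {23, 24, 25}, {g, h} × {24, 25}, {g, h} × {23, 24, 25}}; |τ_{X×Y}| = 16.

Enumerate products U × V with U ∈ τ_X, V ∈ τ_Y (deduplicated):
  ∅ × ∅ = {} (∅)
  {g} × {23} = {(g,23)}
  {h} × {23} = {(h,23)}
  {g, h} × {23} = {(g,23), (h,23)}
  {g} × {24, 25} = {(g,24), (g,25)}
  {h} × {24, 25} = {(h,24), (h,25)}
  {g} × {23, 24, 25} = {(g,23), (g,24), (g,25)}
  {h} × {23, 24, 25} = {(h,23), (h,24), (h,25)}
  {g, h} × {24, 25} = {(g,24), (g,25), (h,24), (h,25)}
  {g, h} × {23, 24, 25} = {(g,23), (g,24), (g,25), (h,23), (h,24), (h,25)}
These 10 distinct sets form the basis B.
Close under arbitrary unions to get τ_{X×Y}; counting gives |τ_{X×Y}| = 16.


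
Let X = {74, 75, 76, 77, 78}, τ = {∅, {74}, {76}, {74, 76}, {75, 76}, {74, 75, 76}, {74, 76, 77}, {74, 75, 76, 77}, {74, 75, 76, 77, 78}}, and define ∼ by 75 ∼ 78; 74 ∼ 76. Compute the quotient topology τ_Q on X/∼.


X/∼ = {[74=76], [75=78], [77]}; |τ_Q| = 4.

Equivalence classes: [74=76], [75=78], [77].
Quotient map π: X → X/∼ sends 74 ↦ [74=76], 75 ↦ [75=78], 76 ↦ [74=76], 77 ↦ [77], 78 ↦ [75=78].
For each subset V ⊆ X/∼, compute π^{-1}(V) ⊆ X and check whether π^{-1}(V) ∈ τ. V is open in τ_Q iff π^{-1}(V) ∈ τ.
  V = {}: π^{-1}(V) = ∅ ∈ τ ✓.
  V = {[74=76]}: π^{-1}(V) = {74, 76} ∈ τ ✓.
  V = {[75=78]}: π^{-1}(V) = {75, 78} ∉ τ ✗.
  V = {[74=76], [75=78]}: π^{-1}(V) = {74, 75, 76, 78} ∉ τ ✗.
  V = {[77]}: π^{-1}(V) = {77} ∉ τ ✗.
  V = {[74=76], [77]}: π^{-1}(V) = {74, 76, 77} ∈ τ ✓.
  V = {[75=78], [77]}: π^{-1}(V) = {75, 77, 78} ∉ τ ✗.
  V = {[74=76], [75=78], [77]}: π^{-1}(V) = {74, 75, 76, 77, 78} ∈ τ ✓.
Open sets in the quotient: τ_Q = {{}, {[74=76]}, {[74=76], [77]}, {[74=76], [75=78], [77]}} (4 elements).


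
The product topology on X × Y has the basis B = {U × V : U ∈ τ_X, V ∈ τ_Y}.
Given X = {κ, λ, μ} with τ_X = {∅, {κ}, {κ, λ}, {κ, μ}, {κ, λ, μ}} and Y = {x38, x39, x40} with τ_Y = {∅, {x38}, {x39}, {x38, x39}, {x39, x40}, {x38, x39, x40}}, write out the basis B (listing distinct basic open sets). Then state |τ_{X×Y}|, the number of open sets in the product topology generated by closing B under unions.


Basis B = {∅ × ∅, {κ} × {x38}, {κ} × {x39}, {κ} × {x38, x39}, {κ, λ} × {x38}, {κ, μ} × {x38}, {κ} × {x39, x40}, {κ, λ} × {x39}, {κ, μ} × {x39}, {κ} × {x38, x39, x40}, {κ, λ, μ} × {x38}, {κ, λ, μ} × {x39}, {κ, λ} × {x38, x39}, {κ, μ} × {x38, x39}, {κ, λ} × {x39, x40}, {κ, μ} × {x39, x40}, {κ, λ} × {x38, x39, x40}, {κ, μ} × {x38, x39, x40}, {κ, λ, μ} × {x38, x39}, {κ, λ, μ} × {x39, x40}, {κ, λ, μ} × {x38, x39, x40}}; |τ_{X×Y}| = 70.

Enumerate products U × V with U ∈ τ_X, V ∈ τ_Y (deduplicated):
  ∅ × ∅ = {} (∅)
  {κ} × {x38} = {(κ,x38)}
  {κ} × {x39} = {(κ,x39)}
  {κ} × {x38, x39} = {(κ,x38), (κ,x39)}
  {κ, λ} × {x38} = {(κ,x38), (λ,x38)}
  {κ, μ} × {x38} = {(κ,x38), (μ,x38)}
  {κ} × {x39, x40} = {(κ,x39), (κ,x40)}
  {κ, λ} × {x39} = {(κ,x39), (λ,x39)}
  {κ, μ} × {x39} = {(κ,x39), (μ,x39)}
  {κ} × {x38, x39, x40} = {(κ,x38), (κ,x39), (κ,x40)}
  {κ, λ, μ} × {x38} = {(κ,x38), (λ,x38), (μ,x38)}
  {κ, λ, μ} × {x39} = {(κ,x39), (λ,x39), (μ,x39)}
  {κ, λ} × {x38, x39} = {(κ,x38), (κ,x39), (λ,x38), (λ,x39)}
  {κ, μ} × {x38, x39} = {(κ,x38), (κ,x39), (μ,x38), (μ,x39)}
  {κ, λ} × {x39, x40} = {(κ,x39), (κ,x40), (λ,x39), (λ,x40)}
  {κ, μ} × {x39, x40} = {(κ,x39), (κ,x40), (μ,x39), (μ,x40)}
  {κ, λ} × {x38, x39, x40} = {(κ,x38), (κ,x39), (κ,x40), (λ,x38), (λ,x39), (λ,x40)}
  {κ, μ} × {x38, x39, x40} = {(κ,x38), (κ,x39), (κ,x40), (μ,x38), (μ,x39), (μ,x40)}
  {κ, λ, μ} × {x38, x39} = {(κ,x38), (κ,x39), (λ,x38), (λ,x39), (μ,x38), (μ,x39)}
  {κ, λ, μ} × {x39, x40} = {(κ,x39), (κ,x40), (λ,x39), (λ,x40), (μ,x39), (μ,x40)}
  {κ, λ, μ} × {x38, x39, x40} = {(κ,x38), (κ,x39), (κ,x40), (λ,x38), (λ,x39), (λ,x40), (μ,x38), (μ,x39), (μ,x40)}
These 21 distinct sets form the basis B.
Close under arbitrary unions to get τ_{X×Y}; counting gives |τ_{X×Y}| = 70.


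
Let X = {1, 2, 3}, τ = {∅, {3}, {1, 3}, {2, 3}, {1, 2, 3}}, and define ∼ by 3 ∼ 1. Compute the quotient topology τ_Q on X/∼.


X/∼ = {[1=3], [2]}; |τ_Q| = 3.

Equivalence classes: [1=3], [2].
Quotient map π: X → X/∼ sends 1 ↦ [1=3], 2 ↦ [2], 3 ↦ [1=3].
For each subset V ⊆ X/∼, compute π^{-1}(V) ⊆ X and check whether π^{-1}(V) ∈ τ. V is open in τ_Q iff π^{-1}(V) ∈ τ.
  V = {}: π^{-1}(V) = ∅ ∈ τ ✓.
  V = {[1=3]}: π^{-1}(V) = {1, 3} ∈ τ ✓.
  V = {[2]}: π^{-1}(V) = {2} ∉ τ ✗.
  V = {[1=3], [2]}: π^{-1}(V) = {1, 2, 3} ∈ τ ✓.
Open sets in the quotient: τ_Q = {{}, {[1=3]}, {[1=3], [2]}} (3 elements).


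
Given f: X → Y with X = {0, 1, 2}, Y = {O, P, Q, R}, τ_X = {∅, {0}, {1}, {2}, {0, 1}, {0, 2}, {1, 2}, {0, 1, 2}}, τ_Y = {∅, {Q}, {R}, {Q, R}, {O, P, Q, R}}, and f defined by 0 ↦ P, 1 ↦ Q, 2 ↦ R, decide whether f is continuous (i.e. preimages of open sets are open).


f IS continuous.

Compute f^{-1}(U) for each U ∈ τ_Y:
  U = ∅: f^{-1}(U) = ∅ ∈ τ_X ✓.
  U = {Q}: f^{-1}(U) = {1} ∈ τ_X ✓.
  U = {R}: f^{-1}(U) = {2} ∈ τ_X ✓.
  U = {Q, R}: f^{-1}(U) = {1, 2} ∈ τ_X ✓.
  U = {O, P, Q, R}: f^{-1}(U) = {0, 1, 2} ∈ τ_X ✓.
Every preimage lies in τ_X, so f IS continuous.


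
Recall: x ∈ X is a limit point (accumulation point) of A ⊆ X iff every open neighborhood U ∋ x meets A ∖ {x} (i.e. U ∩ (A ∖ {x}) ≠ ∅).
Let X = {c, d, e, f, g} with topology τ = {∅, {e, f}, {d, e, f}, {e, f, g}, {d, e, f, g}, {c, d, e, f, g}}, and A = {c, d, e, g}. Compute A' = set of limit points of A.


A' = {c, d, f, g}

For each x ∈ X, list the open sets U ∈ τ with x ∈ U, then check whether U ∩ (A ∖ {x}) ≠ ∅ for every such U.
  x = c: opens ∋ x are {c, d, e, f, g}; each meets A ∖ {c}, so x IS a limit point.
  x = d: opens ∋ x are {d, e, f}, {d, e, f, g}, {c, d, e, f, g}; each meets A ∖ {d}, so x IS a limit point.
  x = e: open {e, f} ∋ x has {e, f} ∩ (A ∖ {e}) = ∅, so x is NOT a limit point.
  x = f: opens ∋ x are {e, f}, {d, e, f}, {e, f, g}, {d, e, f, g}, {c, d, e, f, g}; each meets A ∖ {f}, so x IS a limit point.
  x = g: opens ∋ x are {e, f, g}, {d, e, f, g}, {c, d, e, f, g}; each meets A ∖ {g}, so x IS a limit point.
Collecting: A' = {c, d, f, g}.


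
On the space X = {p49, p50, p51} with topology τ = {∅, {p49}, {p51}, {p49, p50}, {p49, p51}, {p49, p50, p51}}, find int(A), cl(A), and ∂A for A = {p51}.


int(A) = {p51}, cl(A) = {p51}, ∂A = ∅.

Closed sets in (X, τ) are complements of opens:
  closed(X, τ) = {∅, {p50}, {p51}, {p49, p50}, {p50, p51}, {p49, p50, p51}}.
int(A) = ⋃ {U ∈ τ : U ⊆ A}. Opens contained in A: ∅, {p51}.
Taking the union of these: int(A) = {p51}.
cl(A) = ⋂ {C closed : A ⊆ C}. Closed sets containing A: {p51}, {p50, p51}, {p49, p50, p51}.
Intersecting these: cl(A) = {p51}.
∂A = cl(A) ∖ int(A) = {p51} ∖ {p51} = ∅.


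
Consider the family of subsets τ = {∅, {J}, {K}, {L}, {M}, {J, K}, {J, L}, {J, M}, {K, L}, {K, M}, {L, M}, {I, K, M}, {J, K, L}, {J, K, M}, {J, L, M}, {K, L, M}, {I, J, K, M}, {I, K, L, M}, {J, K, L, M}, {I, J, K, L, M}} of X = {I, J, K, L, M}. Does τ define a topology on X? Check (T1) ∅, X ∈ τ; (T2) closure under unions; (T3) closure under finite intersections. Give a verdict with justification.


τ IS a topology on X.

Axiom (T1): ∅ ∈ τ? Yes; X ∈ τ? Yes.
Axiom (T2/T3): check pairwise unions and intersections of members of τ.
All pairwise intersections and unions checked — each lies in τ. Therefore τ satisfies (T1), (T2), (T3): it IS a topology on X.


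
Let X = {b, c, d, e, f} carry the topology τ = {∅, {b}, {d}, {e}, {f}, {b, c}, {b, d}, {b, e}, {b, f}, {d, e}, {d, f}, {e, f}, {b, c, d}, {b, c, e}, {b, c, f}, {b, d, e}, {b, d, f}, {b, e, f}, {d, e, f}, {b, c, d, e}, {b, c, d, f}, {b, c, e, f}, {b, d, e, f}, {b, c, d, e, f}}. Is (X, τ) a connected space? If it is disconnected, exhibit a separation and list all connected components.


(X, τ) is disconnected; components = [{d}, {e}, {f}, {b, c}].

Find clopen sets (U ∈ τ with X ∖ U ∈ τ):
  U = ∅, X ∖ U = {b, c, d, e, f} — both open, so U is clopen.
  U = {d}, X ∖ U = {b, c, e, f} — both open, so U is clopen.
  U = {e}, X ∖ U = {b, c, d, f} — both open, so U is clopen.
  U = {f}, X ∖ U = {b, c, d, e} — both open, so U is clopen.
  U = {b, c}, X ∖ U = {d, e, f} — both open, so U is clopen.
  U = {d, e}, X ∖ U = {b, c, f} — both open, so U is clopen.
  U = {d, f}, X ∖ U = {b, c, e} — both open, so U is clopen.
  U = {e, f}, X ∖ U = {b, c, d} — both open, so U is clopen.
  U = {b, c, d}, X ∖ U = {e, f} — both open, so U is clopen.
  U = {b, c, e}, X ∖ U = {d, f} — both open, so U is clopen.
  U = {b, c, f}, X ∖ U = {d, e} — both open, so U is clopen.
  U = {d, e, f}, X ∖ U = {b, c} — both open, so U is clopen.
  U = {b, c, d, e}, X ∖ U = {f} — both open, so U is clopen.
  U = {b, c, d, f}, X ∖ U = {e} — both open, so U is clopen.
  U = {b, c, e, f}, X ∖ U = {d} — both open, so U is clopen.
  U = {b, c, d, e, f}, X ∖ U = ∅ — both open, so U is clopen.
Nontrivial clopen(s) exist: e.g. {f}. So (X, τ) is disconnected.
Compute connected components by grouping points that agree on all clopens:
  component: {d}
  component: {e}
  component: {f}
  component: {b, c}


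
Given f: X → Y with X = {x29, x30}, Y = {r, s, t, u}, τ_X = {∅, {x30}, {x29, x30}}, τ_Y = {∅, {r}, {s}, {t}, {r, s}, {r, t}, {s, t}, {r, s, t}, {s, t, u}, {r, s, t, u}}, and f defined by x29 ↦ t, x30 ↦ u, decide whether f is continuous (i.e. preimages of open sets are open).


f is NOT continuous.

Compute f^{-1}(U) for each U ∈ τ_Y:
  U = ∅: f^{-1}(U) = ∅ ∈ τ_X ✓.
  U = {r}: f^{-1}(U) = ∅ ∈ τ_X ✓.
  U = {s}: f^{-1}(U) = ∅ ∈ τ_X ✓.
  U = {t}: f^{-1}(U) = {x29} ∉ τ_X ✗.
  U = {r, s}: f^{-1}(U) = ∅ ∈ τ_X ✓.
  U = {r, t}: f^{-1}(U) = {x29} ∉ τ_X ✗.
  U = {s, t}: f^{-1}(U) = {x29} ∉ τ_X ✗.
  U = {r, s, t}: f^{-1}(U) = {x29} ∉ τ_X ✗.
  U = {s, t, u}: f^{-1}(U) = {x29, x30} ∈ τ_X ✓.
  U = {r, s, t, u}: f^{-1}(U) = {x29, x30} ∈ τ_X ✓.
Found U = {t} with f^{-1}(U) = {x29} not in τ_X. Therefore f is NOT continuous.


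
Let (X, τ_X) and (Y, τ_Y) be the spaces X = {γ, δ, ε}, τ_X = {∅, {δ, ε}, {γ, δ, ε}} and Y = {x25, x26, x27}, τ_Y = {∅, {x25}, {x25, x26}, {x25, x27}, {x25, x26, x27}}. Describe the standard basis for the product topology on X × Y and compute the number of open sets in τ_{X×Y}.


Basis B = {∅ × ∅, {δ, ε} × {x25}, {γ, δ, ε} × {x25}, {δ, ε} × {x25, x26}, {δ, ε} × {x25, x27}, {γ, δ, ε} × {x25, x26}, {γ, δ, ε} × {x25, x27}, {δ, ε} × {x25, x26, x27}, {γ, δ, ε} × {x25, x26, x27}}; |τ_{X×Y}| = 14.

Enumerate products U × V with U ∈ τ_X, V ∈ τ_Y (deduplicated):
  ∅ × ∅ = {} (∅)
  {δ, ε} × {x25} = {(δ,x25), (ε,x25)}
  {γ, δ, ε} × {x25} = {(γ,x25), (δ,x25), (ε,x25)}
  {δ, ε} × {x25, x26} = {(δ,x25), (δ,x26), (ε,x25), (ε,x26)}
  {δ, ε} × {x25, x27} = {(δ,x25), (δ,x27), (ε,x25), (ε,x27)}
  {γ, δ, ε} × {x25, x26} = {(γ,x25), (γ,x26), (δ,x25), (δ,x26), (ε,x25), (ε,x26)}
  {γ, δ, ε} × {x25, x27} = {(γ,x25), (γ,x27), (δ,x25), (δ,x27), (ε,x25), (ε,x27)}
  {δ, ε} × {x25, x26, x27} = {(δ,x25), (δ,x26), (δ,x27), (ε,x25), (ε,x26), (ε,x27)}
  {γ, δ, ε} × {x25, x26, x27} = {(γ,x25), (γ,x26), (γ,x27), (δ,x25), (δ,x26), (δ,x27), (ε,x25), (ε,x26), (ε,x27)}
These 9 distinct sets form the basis B.
Close under arbitrary unions to get τ_{X×Y}; counting gives |τ_{X×Y}| = 14.


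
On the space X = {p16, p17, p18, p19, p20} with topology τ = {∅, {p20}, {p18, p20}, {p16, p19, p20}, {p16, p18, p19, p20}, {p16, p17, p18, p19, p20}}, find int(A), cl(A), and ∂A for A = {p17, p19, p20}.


int(A) = {p20}, cl(A) = {p16, p17, p18, p19, p20}, ∂A = {p16, p17, p18, p19}.

Closed sets in (X, τ) are complements of opens:
  closed(X, τ) = {∅, {p17}, {p17, p18}, {p16, p17, p19}, {p16, p17, p18, p19}, {p16, p17, p18, p19, p20}}.
int(A) = ⋃ {U ∈ τ : U ⊆ A}. Opens contained in A: ∅, {p20}.
Taking the union of these: int(A) = {p20}.
cl(A) = ⋂ {C closed : A ⊆ C}. Closed sets containing A: {p16, p17, p18, p19, p20}.
Intersecting these: cl(A) = {p16, p17, p18, p19, p20}.
∂A = cl(A) ∖ int(A) = {p16, p17, p18, p19, p20} ∖ {p20} = {p16, p17, p18, p19}.


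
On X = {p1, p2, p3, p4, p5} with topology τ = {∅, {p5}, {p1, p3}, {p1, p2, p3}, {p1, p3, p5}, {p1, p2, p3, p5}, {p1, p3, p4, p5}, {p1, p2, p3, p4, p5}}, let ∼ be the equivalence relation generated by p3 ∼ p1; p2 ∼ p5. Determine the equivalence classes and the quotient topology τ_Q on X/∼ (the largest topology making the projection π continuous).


X/∼ = {[p1=p3], [p2=p5], [p4]}; |τ_Q| = 4.

Equivalence classes: [p1=p3], [p2=p5], [p4].
Quotient map π: X → X/∼ sends p1 ↦ [p1=p3], p2 ↦ [p2=p5], p3 ↦ [p1=p3], p4 ↦ [p4], p5 ↦ [p2=p5].
For each subset V ⊆ X/∼, compute π^{-1}(V) ⊆ X and check whether π^{-1}(V) ∈ τ. V is open in τ_Q iff π^{-1}(V) ∈ τ.
  V = {}: π^{-1}(V) = ∅ ∈ τ ✓.
  V = {[p1=p3]}: π^{-1}(V) = {p1, p3} ∈ τ ✓.
  V = {[p2=p5]}: π^{-1}(V) = {p2, p5} ∉ τ ✗.
  V = {[p1=p3], [p2=p5]}: π^{-1}(V) = {p1, p2, p3, p5} ∈ τ ✓.
  V = {[p4]}: π^{-1}(V) = {p4} ∉ τ ✗.
  V = {[p1=p3], [p4]}: π^{-1}(V) = {p1, p3, p4} ∉ τ ✗.
  V = {[p2=p5], [p4]}: π^{-1}(V) = {p2, p4, p5} ∉ τ ✗.
  V = {[p1=p3], [p2=p5], [p4]}: π^{-1}(V) = {p1, p2, p3, p4, p5} ∈ τ ✓.
Open sets in the quotient: τ_Q = {{}, {[p1=p3]}, {[p1=p3], [p2=p5]}, {[p1=p3], [p2=p5], [p4]}} (4 elements).


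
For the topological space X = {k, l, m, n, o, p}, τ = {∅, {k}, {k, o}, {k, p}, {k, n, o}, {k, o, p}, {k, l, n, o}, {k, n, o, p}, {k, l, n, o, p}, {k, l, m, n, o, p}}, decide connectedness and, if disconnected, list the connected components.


(X, τ) is connected.

Find clopen sets (U ∈ τ with X ∖ U ∈ τ):
  U = ∅, X ∖ U = {k, l, m, n, o, p} — both open, so U is clopen.
  U = {k, l, m, n, o, p}, X ∖ U = ∅ — both open, so U is clopen.
Only trivial clopens (∅ and X) exist, so (X, τ) is connected.
Compute connected components by grouping points that agree on all clopens:
  component: {k, l, m, n, o, p}


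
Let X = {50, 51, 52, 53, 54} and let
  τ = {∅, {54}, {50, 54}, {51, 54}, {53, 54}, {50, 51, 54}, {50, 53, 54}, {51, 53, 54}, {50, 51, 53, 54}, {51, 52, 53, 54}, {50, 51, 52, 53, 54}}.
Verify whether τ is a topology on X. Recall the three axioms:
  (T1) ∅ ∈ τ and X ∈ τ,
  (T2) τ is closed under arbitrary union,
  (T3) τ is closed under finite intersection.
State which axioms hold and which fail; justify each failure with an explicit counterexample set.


τ IS a topology on X.

Axiom (T1): ∅ ∈ τ? Yes; X ∈ τ? Yes.
Axiom (T2/T3): check pairwise unions and intersections of members of τ.
All pairwise intersections and unions checked — each lies in τ. Therefore τ satisfies (T1), (T2), (T3): it IS a topology on X.


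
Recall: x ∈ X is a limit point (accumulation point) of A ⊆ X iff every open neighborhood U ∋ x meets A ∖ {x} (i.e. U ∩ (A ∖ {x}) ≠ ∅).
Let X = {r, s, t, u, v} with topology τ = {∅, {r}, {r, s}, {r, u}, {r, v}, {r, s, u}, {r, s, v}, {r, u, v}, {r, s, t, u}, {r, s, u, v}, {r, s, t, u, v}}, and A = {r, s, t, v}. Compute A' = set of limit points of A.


A' = {s, t, u, v}

For each x ∈ X, list the open sets U ∈ τ with x ∈ U, then check whether U ∩ (A ∖ {x}) ≠ ∅ for every such U.
  x = r: open {r} ∋ x has {r} ∩ (A ∖ {r}) = ∅, so x is NOT a limit point.
  x = s: opens ∋ x are {r, s}, {r, s, u}, {r, s, v}, {r, s, t, u}, {r, s, u, v}, {r, s, t, u, v}; each meets A ∖ {s}, so x IS a limit point.
  x = t: opens ∋ x are {r, s, t, u}, {r, s, t, u, v}; each meets A ∖ {t}, so x IS a limit point.
  x = u: opens ∋ x are {r, u}, {r, s, u}, {r, u, v}, {r, s, t, u}, {r, s, u, v}, {r, s, t, u, v}; each meets A ∖ {u}, so x IS a limit point.
  x = v: opens ∋ x are {r, v}, {r, s, v}, {r, u, v}, {r, s, u, v}, {r, s, t, u, v}; each meets A ∖ {v}, so x IS a limit point.
Collecting: A' = {s, t, u, v}.


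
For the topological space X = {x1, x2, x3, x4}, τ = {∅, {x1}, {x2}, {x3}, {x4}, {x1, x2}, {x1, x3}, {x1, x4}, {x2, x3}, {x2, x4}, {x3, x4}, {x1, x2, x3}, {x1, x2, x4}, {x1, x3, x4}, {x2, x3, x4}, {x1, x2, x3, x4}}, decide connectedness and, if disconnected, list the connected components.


(X, τ) is disconnected; components = [{x1}, {x2}, {x3}, {x4}].

Find clopen sets (U ∈ τ with X ∖ U ∈ τ):
  U = ∅, X ∖ U = {x1, x2, x3, x4} — both open, so U is clopen.
  U = {x1}, X ∖ U = {x2, x3, x4} — both open, so U is clopen.
  U = {x2}, X ∖ U = {x1, x3, x4} — both open, so U is clopen.
  U = {x3}, X ∖ U = {x1, x2, x4} — both open, so U is clopen.
  U = {x4}, X ∖ U = {x1, x2, x3} — both open, so U is clopen.
  U = {x1, x2}, X ∖ U = {x3, x4} — both open, so U is clopen.
  U = {x1, x3}, X ∖ U = {x2, x4} — both open, so U is clopen.
  U = {x1, x4}, X ∖ U = {x2, x3} — both open, so U is clopen.
  U = {x2, x3}, X ∖ U = {x1, x4} — both open, so U is clopen.
  U = {x2, x4}, X ∖ U = {x1, x3} — both open, so U is clopen.
  U = {x3, x4}, X ∖ U = {x1, x2} — both open, so U is clopen.
  U = {x1, x2, x3}, X ∖ U = {x4} — both open, so U is clopen.
  U = {x1, x2, x4}, X ∖ U = {x3} — both open, so U is clopen.
  U = {x1, x3, x4}, X ∖ U = {x2} — both open, so U is clopen.
  U = {x2, x3, x4}, X ∖ U = {x1} — both open, so U is clopen.
  U = {x1, x2, x3, x4}, X ∖ U = ∅ — both open, so U is clopen.
Nontrivial clopen(s) exist: e.g. {x2, x3}. So (X, τ) is disconnected.
Compute connected components by grouping points that agree on all clopens:
  component: {x1}
  component: {x2}
  component: {x3}
  component: {x4}


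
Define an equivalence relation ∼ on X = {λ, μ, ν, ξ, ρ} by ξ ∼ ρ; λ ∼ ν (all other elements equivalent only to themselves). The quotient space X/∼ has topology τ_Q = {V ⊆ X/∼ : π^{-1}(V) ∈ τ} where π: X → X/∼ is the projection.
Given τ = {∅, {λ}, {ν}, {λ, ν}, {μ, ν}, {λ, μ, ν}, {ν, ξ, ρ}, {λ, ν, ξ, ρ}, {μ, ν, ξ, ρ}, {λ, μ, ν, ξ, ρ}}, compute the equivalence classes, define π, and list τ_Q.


X/∼ = {[λ=ν], [μ], [ξ=ρ]}; |τ_Q| = 5.

Equivalence classes: [λ=ν], [μ], [ξ=ρ].
Quotient map π: X → X/∼ sends λ ↦ [λ=ν], μ ↦ [μ], ν ↦ [λ=ν], ξ ↦ [ξ=ρ], ρ ↦ [ξ=ρ].
For each subset V ⊆ X/∼, compute π^{-1}(V) ⊆ X and check whether π^{-1}(V) ∈ τ. V is open in τ_Q iff π^{-1}(V) ∈ τ.
  V = {}: π^{-1}(V) = ∅ ∈ τ ✓.
  V = {[λ=ν]}: π^{-1}(V) = {λ, ν} ∈ τ ✓.
  V = {[μ]}: π^{-1}(V) = {μ} ∉ τ ✗.
  V = {[λ=ν], [μ]}: π^{-1}(V) = {λ, μ, ν} ∈ τ ✓.
  V = {[ξ=ρ]}: π^{-1}(V) = {ξ, ρ} ∉ τ ✗.
  V = {[λ=ν], [ξ=ρ]}: π^{-1}(V) = {λ, ν, ξ, ρ} ∈ τ ✓.
  V = {[μ], [ξ=ρ]}: π^{-1}(V) = {μ, ξ, ρ} ∉ τ ✗.
  V = {[λ=ν], [μ], [ξ=ρ]}: π^{-1}(V) = {λ, μ, ν, ξ, ρ} ∈ τ ✓.
Open sets in the quotient: τ_Q = {{}, {[λ=ν]}, {[λ=ν], [μ]}, {[λ=ν], [ξ=ρ]}, {[λ=ν], [μ], [ξ=ρ]}} (5 elements).


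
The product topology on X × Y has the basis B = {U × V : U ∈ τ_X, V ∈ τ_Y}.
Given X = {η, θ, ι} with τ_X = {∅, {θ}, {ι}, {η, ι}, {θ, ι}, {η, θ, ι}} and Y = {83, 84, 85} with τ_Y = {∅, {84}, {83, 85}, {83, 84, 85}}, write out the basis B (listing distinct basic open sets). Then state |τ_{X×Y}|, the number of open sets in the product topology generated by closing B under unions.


Basis B = {∅ × ∅, {θ} × {84}, {ι} × {84}, {η, ι} × {84}, {θ} × {83, 85}, {θ, ι} × {84}, {ι} × {83, 85}, {η, θ, ι} × {84}, {θ} × {83, 84, 85}, {ι} × {83, 84, 85}, {η, ι} × {83, 85}, {θ, ι} × {83, 85}, {η, ι} × {83, 84, 85}, {η, θ, ι} × {83, 85}, {θ, ι} × {83, 84, 85}, {η, θ, ι} × {83, 84, 85}}; |τ_{X×Y}| = 36.

Enumerate products U × V with U ∈ τ_X, V ∈ τ_Y (deduplicated):
  ∅ × ∅ = {} (∅)
  {θ} × {84} = {(θ,84)}
  {ι} × {84} = {(ι,84)}
  {η, ι} × {84} = {(η,84), (ι,84)}
  {θ} × {83, 85} = {(θ,83), (θ,85)}
  {θ, ι} × {84} = {(θ,84), (ι,84)}
  {ι} × {83, 85} = {(ι,83), (ι,85)}
  {η, θ, ι} × {84} = {(η,84), (θ,84), (ι,84)}
  {θ} × {83, 84, 85} = {(θ,83), (θ,84), (θ,85)}
  {ι} × {83, 84, 85} = {(ι,83), (ι,84), (ι,85)}
  {η, ι} × {83, 85} = {(η,83), (η,85), (ι,83), (ι,85)}
  {θ, ι} × {83, 85} = {(θ,83), (θ,85), (ι,83), (ι,85)}
  {η, ι} × {83, 84, 85} = {(η,83), (η,84), (η,85), (ι,83), (ι,84), (ι,85)}
  {η, θ, ι} × {83, 85} = {(η,83), (η,85), (θ,83), (θ,85), (ι,83), (ι,85)}
  {θ, ι} × {83, 84, 85} = {(θ,83), (θ,84), (θ,85), (ι,83), (ι,84), (ι,85)}
  {η, θ, ι} × {83, 84, 85} = {(η,83), (η,84), (η,85), (θ,83), (θ,84), (θ,85), (ι,83), (ι,84), (ι,85)}
These 16 distinct sets form the basis B.
Close under arbitrary unions to get τ_{X×Y}; counting gives |τ_{X×Y}| = 36.


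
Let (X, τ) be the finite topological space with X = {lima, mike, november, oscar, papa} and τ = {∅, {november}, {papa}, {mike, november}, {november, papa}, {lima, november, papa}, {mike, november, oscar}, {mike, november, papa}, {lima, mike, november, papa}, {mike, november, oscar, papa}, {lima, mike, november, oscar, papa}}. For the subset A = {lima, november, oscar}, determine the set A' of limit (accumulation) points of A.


A' = {lima, mike, oscar}

For each x ∈ X, list the open sets U ∈ τ with x ∈ U, then check whether U ∩ (A ∖ {x}) ≠ ∅ for every such U.
  x = lima: opens ∋ x are {lima, november, papa}, {lima, mike, november, papa}, {lima, mike, november, oscar, papa}; each meets A ∖ {lima}, so x IS a limit point.
  x = mike: opens ∋ x are {mike, november}, {mike, november, oscar}, {mike, november, papa}, {lima, mike, november, papa}, {mike, november, oscar, papa}, {lima, mike, november, oscar, papa}; each meets A ∖ {mike}, so x IS a limit point.
  x = november: open {november} ∋ x has {november} ∩ (A ∖ {november}) = ∅, so x is NOT a limit point.
  x = oscar: opens ∋ x are {mike, november, oscar}, {mike, november, oscar, papa}, {lima, mike, november, oscar, papa}; each meets A ∖ {oscar}, so x IS a limit point.
  x = papa: open {papa} ∋ x has {papa} ∩ (A ∖ {papa}) = ∅, so x is NOT a limit point.
Collecting: A' = {lima, mike, oscar}.


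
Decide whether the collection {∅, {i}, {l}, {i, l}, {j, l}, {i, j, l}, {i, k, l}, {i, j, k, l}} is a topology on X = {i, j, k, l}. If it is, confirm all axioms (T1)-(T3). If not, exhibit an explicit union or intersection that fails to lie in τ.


τ IS a topology on X.

Axiom (T1): ∅ ∈ τ? Yes; X ∈ τ? Yes.
Axiom (T2/T3): check pairwise unions and intersections of members of τ.
All pairwise intersections and unions checked — each lies in τ. Therefore τ satisfies (T1), (T2), (T3): it IS a topology on X.


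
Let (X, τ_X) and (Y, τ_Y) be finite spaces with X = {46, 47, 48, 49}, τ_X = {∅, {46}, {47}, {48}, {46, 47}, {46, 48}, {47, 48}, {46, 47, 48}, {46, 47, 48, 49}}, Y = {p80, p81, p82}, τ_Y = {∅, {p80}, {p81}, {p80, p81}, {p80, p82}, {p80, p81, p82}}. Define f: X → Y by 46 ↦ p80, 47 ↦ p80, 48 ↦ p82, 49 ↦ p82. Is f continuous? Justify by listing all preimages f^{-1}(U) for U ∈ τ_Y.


f IS continuous.

Compute f^{-1}(U) for each U ∈ τ_Y:
  U = ∅: f^{-1}(U) = ∅ ∈ τ_X ✓.
  U = {p80}: f^{-1}(U) = {46, 47} ∈ τ_X ✓.
  U = {p81}: f^{-1}(U) = ∅ ∈ τ_X ✓.
  U = {p80, p81}: f^{-1}(U) = {46, 47} ∈ τ_X ✓.
  U = {p80, p82}: f^{-1}(U) = {46, 47, 48, 49} ∈ τ_X ✓.
  U = {p80, p81, p82}: f^{-1}(U) = {46, 47, 48, 49} ∈ τ_X ✓.
Every preimage lies in τ_X, so f IS continuous.


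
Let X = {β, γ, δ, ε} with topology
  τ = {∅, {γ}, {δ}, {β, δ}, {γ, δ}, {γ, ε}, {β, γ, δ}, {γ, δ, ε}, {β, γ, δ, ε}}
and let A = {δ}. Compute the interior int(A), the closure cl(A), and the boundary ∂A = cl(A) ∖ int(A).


int(A) = {δ}, cl(A) = {β, δ}, ∂A = {β}.

Closed sets in (X, τ) are complements of opens:
  closed(X, τ) = {∅, {β}, {ε}, {β, δ}, {β, ε}, {γ, ε}, {β, γ, ε}, {β, δ, ε}, {β, γ, δ, ε}}.
int(A) = ⋃ {U ∈ τ : U ⊆ A}. Opens contained in A: ∅, {δ}.
Taking the union of these: int(A) = {δ}.
cl(A) = ⋂ {C closed : A ⊆ C}. Closed sets containing A: {β, δ}, {β, δ, ε}, {β, γ, δ, ε}.
Intersecting these: cl(A) = {β, δ}.
∂A = cl(A) ∖ int(A) = {β, δ} ∖ {δ} = {β}.


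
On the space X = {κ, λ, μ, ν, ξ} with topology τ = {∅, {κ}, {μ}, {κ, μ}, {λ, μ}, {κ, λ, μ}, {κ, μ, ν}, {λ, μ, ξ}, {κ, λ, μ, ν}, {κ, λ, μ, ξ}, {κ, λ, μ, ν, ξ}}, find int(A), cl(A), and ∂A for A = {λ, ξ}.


int(A) = ∅, cl(A) = {λ, ξ}, ∂A = {λ, ξ}.

Closed sets in (X, τ) are complements of opens:
  closed(X, τ) = {∅, {ν}, {ξ}, {κ, ν}, {λ, ξ}, {ν, ξ}, {κ, ν, ξ}, {λ, ν, ξ}, {κ, λ, ν, ξ}, {λ, μ, ν, ξ}, {κ, λ, μ, ν, ξ}}.
int(A) = ⋃ {U ∈ τ : U ⊆ A}. Opens contained in A: ∅.
Taking the union of these: int(A) = ∅.
cl(A) = ⋂ {C closed : A ⊆ C}. Closed sets containing A: {λ, ξ}, {λ, ν, ξ}, {κ, λ, ν, ξ}, {λ, μ, ν, ξ}, {κ, λ, μ, ν, ξ}.
Intersecting these: cl(A) = {λ, ξ}.
∂A = cl(A) ∖ int(A) = {λ, ξ} ∖ ∅ = {λ, ξ}.


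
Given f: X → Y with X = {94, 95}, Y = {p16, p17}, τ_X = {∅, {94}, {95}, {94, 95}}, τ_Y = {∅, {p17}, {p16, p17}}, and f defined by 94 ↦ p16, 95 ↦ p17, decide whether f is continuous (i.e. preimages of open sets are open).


f IS continuous.

Compute f^{-1}(U) for each U ∈ τ_Y:
  U = ∅: f^{-1}(U) = ∅ ∈ τ_X ✓.
  U = {p17}: f^{-1}(U) = {95} ∈ τ_X ✓.
  U = {p16, p17}: f^{-1}(U) = {94, 95} ∈ τ_X ✓.
Every preimage lies in τ_X, so f IS continuous.


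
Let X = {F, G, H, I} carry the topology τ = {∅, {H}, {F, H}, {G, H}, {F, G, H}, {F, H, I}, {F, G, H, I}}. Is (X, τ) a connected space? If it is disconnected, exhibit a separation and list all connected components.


(X, τ) is connected.

Find clopen sets (U ∈ τ with X ∖ U ∈ τ):
  U = ∅, X ∖ U = {F, G, H, I} — both open, so U is clopen.
  U = {F, G, H, I}, X ∖ U = ∅ — both open, so U is clopen.
Only trivial clopens (∅ and X) exist, so (X, τ) is connected.
Compute connected components by grouping points that agree on all clopens:
  component: {F, G, H, I}


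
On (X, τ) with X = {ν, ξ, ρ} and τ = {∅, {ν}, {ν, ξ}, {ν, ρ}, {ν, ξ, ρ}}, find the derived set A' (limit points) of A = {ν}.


A' = {ξ, ρ}

For each x ∈ X, list the open sets U ∈ τ with x ∈ U, then check whether U ∩ (A ∖ {x}) ≠ ∅ for every such U.
  x = ν: open {ν} ∋ x has {ν} ∩ (A ∖ {ν}) = ∅, so x is NOT a limit point.
  x = ξ: opens ∋ x are {ν, ξ}, {ν, ξ, ρ}; each meets A ∖ {ξ}, so x IS a limit point.
  x = ρ: opens ∋ x are {ν, ρ}, {ν, ξ, ρ}; each meets A ∖ {ρ}, so x IS a limit point.
Collecting: A' = {ξ, ρ}.


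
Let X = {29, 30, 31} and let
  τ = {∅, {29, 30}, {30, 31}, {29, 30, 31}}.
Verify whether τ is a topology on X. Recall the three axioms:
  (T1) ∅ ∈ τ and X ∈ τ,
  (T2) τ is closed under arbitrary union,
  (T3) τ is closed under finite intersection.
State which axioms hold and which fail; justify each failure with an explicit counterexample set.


τ is NOT a topology on X.

Axiom (T1): ∅ ∈ τ? Yes; X ∈ τ? Yes.
Axiom (T2/T3): check pairwise unions and intersections of members of τ.
Counterexample for (T3): {29, 30} ∩ {30, 31} = {30} ∉ τ. Therefore τ is NOT a topology.


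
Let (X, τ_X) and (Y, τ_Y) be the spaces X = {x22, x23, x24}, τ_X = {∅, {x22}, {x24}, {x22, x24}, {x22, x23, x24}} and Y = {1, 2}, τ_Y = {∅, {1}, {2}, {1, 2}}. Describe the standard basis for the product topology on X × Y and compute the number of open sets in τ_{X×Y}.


Basis B = {∅ × ∅, {x22} × {1}, {x22} × {2}, {x24} × {1}, {x24} × {2}, {x22} × {1, 2}, {x22, x24} × {1}, {x22, x24} × {2}, {x24} × {1, 2}, {x22, x23, x24} × {1}, {x22, x23, x24} × {2}, {x22, x24} × {1, 2}, {x22, x23, x24} × {1, 2}}; |τ_{X×Y}| = 25.

Enumerate products U × V with U ∈ τ_X, V ∈ τ_Y (deduplicated):
  ∅ × ∅ = {} (∅)
  {x22} × {1} = {(x22,1)}
  {x22} × {2} = {(x22,2)}
  {x24} × {1} = {(x24,1)}
  {x24} × {2} = {(x24,2)}
  {x22} × {1, 2} = {(x22,1), (x22,2)}
  {x22, x24} × {1} = {(x22,1), (x24,1)}
  {x22, x24} × {2} = {(x22,2), (x24,2)}
  {x24} × {1, 2} = {(x24,1), (x24,2)}
  {x22, x23, x24} × {1} = {(x22,1), (x23,1), (x24,1)}
  {x22, x23, x24} × {2} = {(x22,2), (x23,2), (x24,2)}
  {x22, x24} × {1, 2} = {(x22,1), (x22,2), (x24,1), (x24,2)}
  {x22, x23, x24} × {1, 2} = {(x22,1), (x22,2), (x23,1), (x23,2), (x24,1), (x24,2)}
These 13 distinct sets form the basis B.
Close under arbitrary unions to get τ_{X×Y}; counting gives |τ_{X×Y}| = 25.


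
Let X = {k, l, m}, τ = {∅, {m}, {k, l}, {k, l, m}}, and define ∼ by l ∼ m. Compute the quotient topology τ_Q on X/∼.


X/∼ = {[k], [l=m]}; |τ_Q| = 2.

Equivalence classes: [k], [l=m].
Quotient map π: X → X/∼ sends k ↦ [k], l ↦ [l=m], m ↦ [l=m].
For each subset V ⊆ X/∼, compute π^{-1}(V) ⊆ X and check whether π^{-1}(V) ∈ τ. V is open in τ_Q iff π^{-1}(V) ∈ τ.
  V = {}: π^{-1}(V) = ∅ ∈ τ ✓.
  V = {[k]}: π^{-1}(V) = {k} ∉ τ ✗.
  V = {[l=m]}: π^{-1}(V) = {l, m} ∉ τ ✗.
  V = {[k], [l=m]}: π^{-1}(V) = {k, l, m} ∈ τ ✓.
Open sets in the quotient: τ_Q = {{}, {[k], [l=m]}} (2 elements).


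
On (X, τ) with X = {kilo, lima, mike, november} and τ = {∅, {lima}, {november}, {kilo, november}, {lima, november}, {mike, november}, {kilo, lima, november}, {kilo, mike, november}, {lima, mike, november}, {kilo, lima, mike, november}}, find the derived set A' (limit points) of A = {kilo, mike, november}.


A' = {kilo, mike}

For each x ∈ X, list the open sets U ∈ τ with x ∈ U, then check whether U ∩ (A ∖ {x}) ≠ ∅ for every such U.
  x = kilo: opens ∋ x are {kilo, november}, {kilo, lima, november}, {kilo, mike, november}, {kilo, lima, mike, november}; each meets A ∖ {kilo}, so x IS a limit point.
  x = lima: open {lima} ∋ x has {lima} ∩ (A ∖ {lima}) = ∅, so x is NOT a limit point.
  x = mike: opens ∋ x are {mike, november}, {kilo, mike, november}, {lima, mike, november}, {kilo, lima, mike, november}; each meets A ∖ {mike}, so x IS a limit point.
  x = november: open {november} ∋ x has {november} ∩ (A ∖ {november}) = ∅, so x is NOT a limit point.
Collecting: A' = {kilo, mike}.
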